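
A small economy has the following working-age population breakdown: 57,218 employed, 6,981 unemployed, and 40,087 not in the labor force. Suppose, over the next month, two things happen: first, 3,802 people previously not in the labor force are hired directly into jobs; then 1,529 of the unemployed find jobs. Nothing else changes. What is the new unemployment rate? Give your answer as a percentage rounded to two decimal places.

Initially, labor force = 57,218 + 6,981 = 64,199, so u = 6,981/64,199 = 10.87%.
After the first change, employed and labor force both rise by 3,802; unemployed unchanged → E = 61,020, U = 6,981, labor force = 68,001.
After the second change, unemployed falls and employed rises by 1,529; labor force unchanged → E = 62,549, U = 5,452, labor force = 68,001.
New unemployment rate = 5,452 / 68,001 = 8.02%.

New unemployment rate ≈ 8.02%.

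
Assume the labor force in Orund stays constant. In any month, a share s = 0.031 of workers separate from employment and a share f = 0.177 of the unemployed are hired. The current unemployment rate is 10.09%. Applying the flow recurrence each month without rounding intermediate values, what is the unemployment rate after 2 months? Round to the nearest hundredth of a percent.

Unemployment rate after two months ≈ 11.88%.

With a fixed labor force, u_{t+1} = u_t + s·(1−u_t) − f·u_t = u_t·(1−s−f) + s.
Here 1−s−f = 0.792 and s = 0.031.
u_1 = 0.100900 × 0.792 + 0.031 = 0.110913.
u_2 = 0.110913 × 0.792 + 0.031 = 0.118843.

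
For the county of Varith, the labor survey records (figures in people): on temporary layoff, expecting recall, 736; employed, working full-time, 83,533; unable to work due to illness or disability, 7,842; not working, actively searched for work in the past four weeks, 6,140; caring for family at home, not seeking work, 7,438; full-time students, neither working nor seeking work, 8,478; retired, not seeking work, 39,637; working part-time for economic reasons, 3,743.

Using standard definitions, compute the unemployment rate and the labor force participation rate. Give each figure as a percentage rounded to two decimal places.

Employed = 83,533 + 3,743 = 87,276 (anyone who worked, including part-time for economic reasons, counts as employed).
Unemployed = 736 + 6,140 = 6,876 (jobless and actively searching, or on temporary layoff).
Labor force = 87,276 + 6,876 = 94,152.
Not in labor force = 7,842 + 7,438 + 8,478 + 39,637 = 63,395 (those not working and not actively searching are outside the labor force).
Civilian working-age population = 94,152 + 63,395 = 157,547.
Unemployment rate = 6,876 / 94,152 = 7.30%.
Labor force participation rate = 94,152 / 157,547 = 59.76%.

Unemployment rate ≈ 7.30%; labor force participation rate ≈ 59.76%.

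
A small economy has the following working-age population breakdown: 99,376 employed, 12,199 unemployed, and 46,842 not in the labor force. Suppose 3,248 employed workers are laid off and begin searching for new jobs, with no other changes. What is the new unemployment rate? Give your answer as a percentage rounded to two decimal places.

Initially, labor force = 99,376 + 12,199 = 111,575, so u = 12,199/111,575 = 10.93%.
After the change, employed falls and unemployed rises by 3,248; labor force unchanged → E = 96,128, U = 15,447, labor force = 111,575.
New unemployment rate = 15,447 / 111,575 = 13.84%.

New unemployment rate ≈ 13.84%.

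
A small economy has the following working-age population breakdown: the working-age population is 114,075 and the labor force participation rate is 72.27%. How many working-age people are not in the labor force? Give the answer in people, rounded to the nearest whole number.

Share not in the labor force = 1 − 0.7227 = 0.2773.
Not in labor force = 0.2773 × 114,075 ≈ 31,633.

About 31,633 are not in the labor force.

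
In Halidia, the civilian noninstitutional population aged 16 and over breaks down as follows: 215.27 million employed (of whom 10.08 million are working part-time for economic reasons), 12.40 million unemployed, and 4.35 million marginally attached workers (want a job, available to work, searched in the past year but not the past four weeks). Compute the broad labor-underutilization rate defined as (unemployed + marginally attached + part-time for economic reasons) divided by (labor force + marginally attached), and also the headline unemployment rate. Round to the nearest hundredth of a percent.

Broad underutilization rate ≈ 11.56%; headline unemployment rate ≈ 5.45%.

Labor force = 215.27 + 12.40 = 227.67 million.
Numerator = 12.40 + 4.35 + 10.08 = 26.83 million.
Denominator = 227.67 + 4.35 = 232.02 million.
Broad rate = 26.83 / 232.02 = 11.56%.
Headline unemployment rate = 12.40 / 227.67 = 5.45%.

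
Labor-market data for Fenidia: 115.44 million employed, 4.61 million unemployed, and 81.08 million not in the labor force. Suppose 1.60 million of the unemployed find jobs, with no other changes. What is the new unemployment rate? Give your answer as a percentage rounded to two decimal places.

Initially, labor force = 115.44 + 4.61 = 120.05 million, so u = 4.61/120.05 = 3.84%.
After the change, unemployed falls and employed rises by 1.60; labor force unchanged → E = 117.04, U = 3.01, labor force = 120.05 million.
New unemployment rate = 3.01 / 120.05 = 2.51%.

New unemployment rate ≈ 2.51%.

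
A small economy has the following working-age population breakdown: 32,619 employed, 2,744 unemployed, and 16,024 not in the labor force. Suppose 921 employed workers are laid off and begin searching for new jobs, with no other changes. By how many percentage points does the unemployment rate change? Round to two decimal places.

The unemployment rate changes by +2.60 percentage points.

Initially, labor force = 32,619 + 2,744 = 35,363, so u = 2,744/35,363 = 7.76%.
After the change, employed falls and unemployed rises by 921; labor force unchanged → E = 31,698, U = 3,665, labor force = 35,363.
New unemployment rate = 3,665 / 35,363 = 10.36%.
Change = 10.36% − 7.76% = +2.60 percentage points.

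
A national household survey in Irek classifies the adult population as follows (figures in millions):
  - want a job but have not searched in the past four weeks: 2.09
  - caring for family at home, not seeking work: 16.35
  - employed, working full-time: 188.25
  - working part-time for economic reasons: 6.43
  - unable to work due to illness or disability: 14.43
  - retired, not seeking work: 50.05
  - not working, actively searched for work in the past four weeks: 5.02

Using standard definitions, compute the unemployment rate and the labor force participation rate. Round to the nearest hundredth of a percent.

Unemployment rate ≈ 2.51%; labor force participation rate ≈ 70.66%.

Employed = 188.25 + 6.43 = 194.68 million (anyone who worked, including part-time for economic reasons, counts as employed).
Unemployed = 5.02 million.
Labor force = 194.68 + 5.02 = 199.70 million.
Not in labor force = 2.09 + 16.35 + 14.43 + 50.05 = 82.92 million (those not working and not actively searching are outside the labor force — including those who want a job but have given up searching).
Civilian working-age population = 199.70 + 82.92 = 282.62 million.
Unemployment rate = 5.02 / 199.70 = 2.51%.
Labor force participation rate = 199.70 / 282.62 = 70.66%.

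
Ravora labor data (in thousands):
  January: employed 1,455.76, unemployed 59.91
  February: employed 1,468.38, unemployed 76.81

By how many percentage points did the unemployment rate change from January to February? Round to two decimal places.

January: labor force = 1,455.76 + 59.91 = 1,515.67; u = 59.91/1,515.67 = 3.95%.
February: labor force = 1,468.38 + 76.81 = 1,545.19; u = 76.81/1,545.19 = 4.97%.
Change = 4.97% − 3.95% = +1.02 pp.

The unemployment rate changed by +1.02 percentage points.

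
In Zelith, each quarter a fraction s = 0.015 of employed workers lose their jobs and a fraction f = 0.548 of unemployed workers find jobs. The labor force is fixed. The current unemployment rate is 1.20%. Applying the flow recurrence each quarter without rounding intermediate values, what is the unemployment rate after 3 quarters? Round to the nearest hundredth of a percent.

Unemployment rate after three quarters ≈ 2.54%.

With a fixed labor force, u_{t+1} = u_t + s·(1−u_t) − f·u_t = u_t·(1−s−f) + s.
Here 1−s−f = 0.437 and s = 0.015.
u_1 = 0.012000 × 0.437 + 0.015 = 0.020244.
u_2 = 0.020244 × 0.437 + 0.015 = 0.023847.
u_3 = 0.023847 × 0.437 + 0.015 = 0.025421.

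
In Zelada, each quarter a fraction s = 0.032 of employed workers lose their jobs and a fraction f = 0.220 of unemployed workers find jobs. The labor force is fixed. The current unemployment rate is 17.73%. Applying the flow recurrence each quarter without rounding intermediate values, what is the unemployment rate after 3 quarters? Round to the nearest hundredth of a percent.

Unemployment rate after three quarters ≈ 14.80%.

With a fixed labor force, u_{t+1} = u_t + s·(1−u_t) − f·u_t = u_t·(1−s−f) + s.
Here 1−s−f = 0.748 and s = 0.032.
u_1 = 0.177300 × 0.748 + 0.032 = 0.164620.
u_2 = 0.164620 × 0.748 + 0.032 = 0.155136.
u_3 = 0.155136 × 0.748 + 0.032 = 0.148042.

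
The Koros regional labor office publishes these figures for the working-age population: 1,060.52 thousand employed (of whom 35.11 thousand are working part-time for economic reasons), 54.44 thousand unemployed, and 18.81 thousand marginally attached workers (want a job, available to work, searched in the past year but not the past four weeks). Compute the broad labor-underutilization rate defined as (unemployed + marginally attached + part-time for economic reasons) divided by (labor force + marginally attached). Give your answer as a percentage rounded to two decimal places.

Labor force = 1,060.52 + 54.44 = 1,114.96 thousand.
Numerator = 54.44 + 18.81 + 35.11 = 108.36 thousand.
Denominator = 1,114.96 + 18.81 = 1,133.77 thousand.
Broad rate = 108.36 / 1,133.77 = 9.56%.

Broad underutilization rate ≈ 9.56%.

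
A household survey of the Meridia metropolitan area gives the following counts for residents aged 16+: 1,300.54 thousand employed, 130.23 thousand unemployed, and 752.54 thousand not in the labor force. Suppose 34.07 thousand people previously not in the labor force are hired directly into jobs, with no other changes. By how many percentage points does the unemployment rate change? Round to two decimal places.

The unemployment rate changes by −0.21 percentage points.

Initially, labor force = 1,300.54 + 130.23 = 1,430.77 thousand, so u = 130.23/1,430.77 = 9.10%.
After the change, employed and labor force both rise by 34.07; unemployed unchanged → E = 1,334.61, U = 130.23, labor force = 1,464.84 thousand.
New unemployment rate = 130.23 / 1,464.84 = 8.89%.
Change = 8.89% − 9.10% = −0.21 percentage points.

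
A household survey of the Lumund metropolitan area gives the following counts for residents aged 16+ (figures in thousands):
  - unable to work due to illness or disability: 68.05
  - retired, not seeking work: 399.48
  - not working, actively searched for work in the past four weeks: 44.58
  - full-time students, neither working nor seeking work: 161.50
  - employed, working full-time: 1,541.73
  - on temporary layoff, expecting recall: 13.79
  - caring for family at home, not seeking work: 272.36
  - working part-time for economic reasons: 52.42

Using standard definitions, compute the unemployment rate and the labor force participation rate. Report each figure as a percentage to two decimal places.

Unemployment rate ≈ 3.53%; labor force participation rate ≈ 64.71%.

Employed = 1,541.73 + 52.42 = 1,594.15 thousand (anyone who worked, including part-time for economic reasons, counts as employed).
Unemployed = 44.58 + 13.79 = 58.37 thousand (jobless and actively searching, or on temporary layoff).
Labor force = 1,594.15 + 58.37 = 1,652.52 thousand.
Not in labor force = 68.05 + 399.48 + 161.50 + 272.36 = 901.39 thousand (those not working and not actively searching are outside the labor force).
Civilian working-age population = 1,652.52 + 901.39 = 2,553.91 thousand.
Unemployment rate = 58.37 / 1,652.52 = 3.53%.
Labor force participation rate = 1,652.52 / 2,553.91 = 64.71%.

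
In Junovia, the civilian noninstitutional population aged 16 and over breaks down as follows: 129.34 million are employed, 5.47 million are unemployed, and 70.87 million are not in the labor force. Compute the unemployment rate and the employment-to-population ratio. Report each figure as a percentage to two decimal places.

Labor force = employed + unemployed = 129.34 + 5.47 = 134.81 million.
Working-age population = 134.81 + 70.87 = 205.68 million.
Unemployment rate = 5.47 / 134.81 = 4.06%.
Employment-population ratio = 129.34 / 205.68 = 62.88%.

Unemployment rate ≈ 4.06%; employment-population ratio ≈ 62.88%.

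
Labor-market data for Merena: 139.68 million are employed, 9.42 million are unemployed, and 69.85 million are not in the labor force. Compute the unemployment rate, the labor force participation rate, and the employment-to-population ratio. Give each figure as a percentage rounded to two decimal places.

Labor force = employed + unemployed = 139.68 + 9.42 = 149.10 million.
Working-age population = 149.10 + 69.85 = 218.95 million.
Unemployment rate = 9.42 / 149.10 = 6.32%.
Labor force participation rate = 149.10 / 218.95 = 68.10%.
Employment-population ratio = 139.68 / 218.95 = 63.80%.

Unemployment rate ≈ 6.32%; labor force participation rate ≈ 68.10%; employment-population ratio ≈ 63.80%.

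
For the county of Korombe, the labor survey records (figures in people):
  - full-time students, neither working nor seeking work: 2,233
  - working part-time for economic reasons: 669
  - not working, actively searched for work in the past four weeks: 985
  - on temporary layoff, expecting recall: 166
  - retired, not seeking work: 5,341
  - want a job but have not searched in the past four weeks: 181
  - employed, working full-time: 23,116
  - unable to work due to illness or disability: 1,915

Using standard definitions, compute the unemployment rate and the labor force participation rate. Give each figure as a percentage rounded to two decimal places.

Employed = 669 + 23,116 = 23,785 (anyone who worked, including part-time for economic reasons, counts as employed).
Unemployed = 985 + 166 = 1,151 (jobless and actively searching, or on temporary layoff).
Labor force = 23,785 + 1,151 = 24,936.
Not in labor force = 2,233 + 5,341 + 181 + 1,915 = 9,670 (those not working and not actively searching are outside the labor force — including those who want a job but have given up searching).
Civilian working-age population = 24,936 + 9,670 = 34,606.
Unemployment rate = 1,151 / 24,936 = 4.62%.
Labor force participation rate = 24,936 / 34,606 = 72.06%.

Unemployment rate ≈ 4.62%; labor force participation rate ≈ 72.06%.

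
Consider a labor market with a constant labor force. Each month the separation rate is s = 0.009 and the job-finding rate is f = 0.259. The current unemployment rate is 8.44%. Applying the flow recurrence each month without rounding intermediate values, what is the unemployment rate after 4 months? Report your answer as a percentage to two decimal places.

With a fixed labor force, u_{t+1} = u_t + s·(1−u_t) − f·u_t = u_t·(1−s−f) + s.
Here 1−s−f = 0.732 and s = 0.009.
u_1 = 0.084400 × 0.732 + 0.009 = 0.070781.
u_2 = 0.070781 × 0.732 + 0.009 = 0.060812.
u_3 = 0.060812 × 0.732 + 0.009 = 0.053514.
u_4 = 0.053514 × 0.732 + 0.009 = 0.048172.

Unemployment rate after four months ≈ 4.82%.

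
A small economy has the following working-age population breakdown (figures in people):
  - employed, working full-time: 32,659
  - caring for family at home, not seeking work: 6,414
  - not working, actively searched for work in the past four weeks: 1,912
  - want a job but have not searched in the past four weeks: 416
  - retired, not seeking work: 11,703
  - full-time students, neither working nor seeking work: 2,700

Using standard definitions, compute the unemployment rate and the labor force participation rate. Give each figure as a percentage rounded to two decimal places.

Unemployment rate ≈ 5.53%; labor force participation rate ≈ 61.95%.

Employed = 32,659.
Unemployed = 1,912.
Labor force = 32,659 + 1,912 = 34,571.
Not in labor force = 6,414 + 416 + 11,703 + 2,700 = 21,233 (those not working and not actively searching are outside the labor force — including those who want a job but have given up searching).
Civilian working-age population = 34,571 + 21,233 = 55,804.
Unemployment rate = 1,912 / 34,571 = 5.53%.
Labor force participation rate = 34,571 / 55,804 = 61.95%.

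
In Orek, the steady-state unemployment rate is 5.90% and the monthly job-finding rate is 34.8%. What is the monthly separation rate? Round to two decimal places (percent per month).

Separation rate ≈ 2.18% per month.

From u* = s/(s+f): s = u·f/(1−u).
s = 0.0590 × 34.8 / (1 − 0.0590) = 2.0532 / 0.9410 ≈ 2.18% per month.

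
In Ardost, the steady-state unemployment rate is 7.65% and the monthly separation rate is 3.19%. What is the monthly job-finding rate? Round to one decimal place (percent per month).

From u* = s/(s+f): f = s·(1−u)/u.
f = 3.19 × (1 − 0.0765) / 0.0765 = 2.9460 / 0.0765 ≈ 38.5% per month.

Job-finding rate ≈ 38.5% per month.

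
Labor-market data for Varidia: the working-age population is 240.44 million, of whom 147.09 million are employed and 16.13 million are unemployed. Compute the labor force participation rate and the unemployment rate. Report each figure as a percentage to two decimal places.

Labor force participation rate ≈ 67.88%; unemployment rate ≈ 9.88%.

Labor force = employed + unemployed = 147.09 + 16.13 = 163.22 million.
Unemployment rate = 16.13 / 163.22 = 9.88%.
Labor force participation rate = 163.22 / 240.44 = 67.88%.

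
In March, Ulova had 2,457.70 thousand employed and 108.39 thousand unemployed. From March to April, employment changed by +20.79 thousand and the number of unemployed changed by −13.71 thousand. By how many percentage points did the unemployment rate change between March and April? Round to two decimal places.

March: labor force = 2,457.70 + 108.39 = 2,566.09; u = 108.39/2,566.09 = 4.22%.
April: labor force = 2,478.49 + 94.68 = 2,573.17; u = 94.68/2,573.17 = 3.68%.
Change = 3.68% − 4.22% = −0.54 pp.

The unemployment rate changed by −0.54 percentage points.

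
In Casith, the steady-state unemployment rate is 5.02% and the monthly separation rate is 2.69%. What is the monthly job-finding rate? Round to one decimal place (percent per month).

From u* = s/(s+f): f = s·(1−u)/u.
f = 2.69 × (1 − 0.0502) / 0.0502 = 2.5550 / 0.0502 ≈ 50.9% per month.

Job-finding rate ≈ 50.9% per month.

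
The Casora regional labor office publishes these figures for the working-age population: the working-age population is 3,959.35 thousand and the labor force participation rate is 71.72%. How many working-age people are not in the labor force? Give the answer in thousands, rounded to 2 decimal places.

About 1,119.70 thousand are not in the labor force.

Share not in the labor force = 1 − 0.7172 = 0.2828.
Not in labor force = 0.2828 × 3,959.35 ≈ 1,119.70 thousand.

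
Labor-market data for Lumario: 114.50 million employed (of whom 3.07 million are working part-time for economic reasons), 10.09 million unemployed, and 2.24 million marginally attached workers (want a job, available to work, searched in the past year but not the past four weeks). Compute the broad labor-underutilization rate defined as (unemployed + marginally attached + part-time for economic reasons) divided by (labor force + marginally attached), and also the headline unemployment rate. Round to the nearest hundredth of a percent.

Labor force = 114.50 + 10.09 = 124.59 million.
Numerator = 10.09 + 2.24 + 3.07 = 15.40 million.
Denominator = 124.59 + 2.24 = 126.83 million.
Broad rate = 15.40 / 126.83 = 12.14%.
Headline unemployment rate = 10.09 / 124.59 = 8.10%.

Broad underutilization rate ≈ 12.14%; headline unemployment rate ≈ 8.10%.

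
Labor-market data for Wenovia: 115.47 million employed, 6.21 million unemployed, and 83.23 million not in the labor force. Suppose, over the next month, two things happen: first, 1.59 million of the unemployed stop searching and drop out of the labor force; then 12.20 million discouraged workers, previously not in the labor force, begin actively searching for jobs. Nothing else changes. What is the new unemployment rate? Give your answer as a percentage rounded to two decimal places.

Initially, labor force = 115.47 + 6.21 = 121.68 million, so u = 6.21/121.68 = 5.10%.
After the first change, unemployed and labor force both fall by 1.59 → E = 115.47, U = 4.62, labor force = 120.09 million.
After the second change, unemployed and labor force both rise by 12.20 → E = 115.47, U = 16.82, labor force = 132.29 million.
New unemployment rate = 16.82 / 132.29 = 12.71%.

New unemployment rate ≈ 12.71%.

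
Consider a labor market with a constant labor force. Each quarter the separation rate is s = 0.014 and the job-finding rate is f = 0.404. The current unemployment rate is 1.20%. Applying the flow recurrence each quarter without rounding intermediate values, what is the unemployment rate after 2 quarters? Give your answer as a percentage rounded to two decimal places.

With a fixed labor force, u_{t+1} = u_t + s·(1−u_t) − f·u_t = u_t·(1−s−f) + s.
Here 1−s−f = 0.582 and s = 0.014.
u_1 = 0.012000 × 0.582 + 0.014 = 0.020984.
u_2 = 0.020984 × 0.582 + 0.014 = 0.026213.

Unemployment rate after two quarters ≈ 2.62%.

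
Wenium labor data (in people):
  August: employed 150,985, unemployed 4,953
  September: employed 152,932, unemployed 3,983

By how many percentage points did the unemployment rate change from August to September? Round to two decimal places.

August: labor force = 150,985 + 4,953 = 155,938; u = 4,953/155,938 = 3.18%.
September: labor force = 152,932 + 3,983 = 156,915; u = 3,983/156,915 = 2.54%.
Change = 2.54% − 3.18% = −0.64 pp.

The unemployment rate changed by −0.64 percentage points.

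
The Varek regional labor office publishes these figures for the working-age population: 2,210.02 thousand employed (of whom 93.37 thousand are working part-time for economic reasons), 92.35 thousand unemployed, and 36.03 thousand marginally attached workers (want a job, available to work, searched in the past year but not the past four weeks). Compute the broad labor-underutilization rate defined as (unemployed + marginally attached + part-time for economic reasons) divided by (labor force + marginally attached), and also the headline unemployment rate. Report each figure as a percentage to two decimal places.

Broad underutilization rate ≈ 9.48%; headline unemployment rate ≈ 4.01%.

Labor force = 2,210.02 + 92.35 = 2,302.37 thousand.
Numerator = 92.35 + 36.03 + 93.37 = 221.75 thousand.
Denominator = 2,302.37 + 36.03 = 2,338.40 thousand.
Broad rate = 221.75 / 2,338.40 = 9.48%.
Headline unemployment rate = 92.35 / 2,302.37 = 4.01%.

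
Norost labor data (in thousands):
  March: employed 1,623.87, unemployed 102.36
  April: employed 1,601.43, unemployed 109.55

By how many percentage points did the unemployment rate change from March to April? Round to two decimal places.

The unemployment rate changed by +0.47 percentage points.

March: labor force = 1,623.87 + 102.36 = 1,726.23; u = 102.36/1,726.23 = 5.93%.
April: labor force = 1,601.43 + 109.55 = 1,710.98; u = 109.55/1,710.98 = 6.40%.
Change = 6.40% − 5.93% = +0.47 pp.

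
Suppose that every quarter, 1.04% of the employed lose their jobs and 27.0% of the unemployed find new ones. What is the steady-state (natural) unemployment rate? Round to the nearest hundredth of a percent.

At steady state the flows balance: s·E = f·U, so U/(E+U) = s/(s+f).
u* = 1.04 / (1.04 + 27.0) = 1.04 / 28.04 = 3.71%.

Steady-state unemployment rate ≈ 3.71%.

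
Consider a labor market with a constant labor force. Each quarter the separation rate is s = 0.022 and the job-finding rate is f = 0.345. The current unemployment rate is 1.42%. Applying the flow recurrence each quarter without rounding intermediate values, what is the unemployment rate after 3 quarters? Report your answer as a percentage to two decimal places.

With a fixed labor force, u_{t+1} = u_t + s·(1−u_t) − f·u_t = u_t·(1−s−f) + s.
Here 1−s−f = 0.633 and s = 0.022.
u_1 = 0.014200 × 0.633 + 0.022 = 0.030989.
u_2 = 0.030989 × 0.633 + 0.022 = 0.041616.
u_3 = 0.041616 × 0.633 + 0.022 = 0.048343.

Unemployment rate after three quarters ≈ 4.83%.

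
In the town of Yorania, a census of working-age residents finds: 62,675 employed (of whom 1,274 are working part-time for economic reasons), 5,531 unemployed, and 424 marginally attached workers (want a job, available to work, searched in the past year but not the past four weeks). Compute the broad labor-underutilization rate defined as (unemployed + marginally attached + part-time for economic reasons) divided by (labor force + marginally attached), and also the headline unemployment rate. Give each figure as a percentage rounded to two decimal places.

Broad underutilization rate ≈ 10.53%; headline unemployment rate ≈ 8.11%.

Labor force = 62,675 + 5,531 = 68,206.
Numerator = 5,531 + 424 + 1,274 = 7,229.
Denominator = 68,206 + 424 = 68,630.
Broad rate = 7,229 / 68,630 = 10.53%.
Headline unemployment rate = 5,531 / 68,206 = 8.11%.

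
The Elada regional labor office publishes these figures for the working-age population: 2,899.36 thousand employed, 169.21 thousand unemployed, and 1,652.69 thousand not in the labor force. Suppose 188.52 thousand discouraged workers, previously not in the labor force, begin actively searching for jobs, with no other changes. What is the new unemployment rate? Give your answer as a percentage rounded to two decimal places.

New unemployment rate ≈ 10.98%.

Initially, labor force = 2,899.36 + 169.21 = 3,068.57 thousand, so u = 169.21/3,068.57 = 5.51%.
After the change, unemployed and labor force both rise by 188.52 → E = 2,899.36, U = 357.73, labor force = 3,257.09 thousand.
New unemployment rate = 357.73 / 3,257.09 = 10.98%.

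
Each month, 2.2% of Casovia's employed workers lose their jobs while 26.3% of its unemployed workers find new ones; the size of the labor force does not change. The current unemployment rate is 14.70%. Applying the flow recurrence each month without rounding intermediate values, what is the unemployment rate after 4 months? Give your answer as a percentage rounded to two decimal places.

With a fixed labor force, u_{t+1} = u_t + s·(1−u_t) − f·u_t = u_t·(1−s−f) + s.
Here 1−s−f = 0.715 and s = 0.022.
u_1 = 0.147000 × 0.715 + 0.022 = 0.127105.
u_2 = 0.127105 × 0.715 + 0.022 = 0.112880.
u_3 = 0.112880 × 0.715 + 0.022 = 0.102709.
u_4 = 0.102709 × 0.715 + 0.022 = 0.095437.

Unemployment rate after four months ≈ 9.54%.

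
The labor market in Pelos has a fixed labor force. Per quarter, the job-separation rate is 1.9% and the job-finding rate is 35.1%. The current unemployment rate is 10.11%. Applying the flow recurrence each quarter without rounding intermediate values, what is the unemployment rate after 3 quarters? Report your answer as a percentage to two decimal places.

Unemployment rate after three quarters ≈ 6.38%.

With a fixed labor force, u_{t+1} = u_t + s·(1−u_t) − f·u_t = u_t·(1−s−f) + s.
Here 1−s−f = 0.630 and s = 0.019.
u_1 = 0.101100 × 0.630 + 0.019 = 0.082693.
u_2 = 0.082693 × 0.630 + 0.019 = 0.071097.
u_3 = 0.071097 × 0.630 + 0.019 = 0.063791.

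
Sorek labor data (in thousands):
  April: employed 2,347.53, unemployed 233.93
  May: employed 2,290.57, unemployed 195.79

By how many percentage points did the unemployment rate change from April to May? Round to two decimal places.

The unemployment rate changed by −1.19 percentage points.

April: labor force = 2,347.53 + 233.93 = 2,581.46; u = 233.93/2,581.46 = 9.06%.
May: labor force = 2,290.57 + 195.79 = 2,486.36; u = 195.79/2,486.36 = 7.87%.
Change = 7.87% − 9.06% = −1.19 pp.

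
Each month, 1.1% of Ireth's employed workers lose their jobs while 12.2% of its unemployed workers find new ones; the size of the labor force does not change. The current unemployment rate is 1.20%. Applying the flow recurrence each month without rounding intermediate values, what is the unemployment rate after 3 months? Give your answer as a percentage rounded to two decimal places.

With a fixed labor force, u_{t+1} = u_t + s·(1−u_t) − f·u_t = u_t·(1−s−f) + s.
Here 1−s−f = 0.867 and s = 0.011.
u_1 = 0.012000 × 0.867 + 0.011 = 0.021404.
u_2 = 0.021404 × 0.867 + 0.011 = 0.029557.
u_3 = 0.029557 × 0.867 + 0.011 = 0.036626.

Unemployment rate after three months ≈ 3.66%.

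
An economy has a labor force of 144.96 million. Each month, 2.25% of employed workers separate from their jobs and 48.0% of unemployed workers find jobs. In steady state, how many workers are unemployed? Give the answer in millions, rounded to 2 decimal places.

Steady-state unemployment rate u* = s/(s+f) = 2.25/(2.25+48.0) = 0.044776.
Unemployed = u* × labor force = 0.044776 × 144.96 ≈ 6.49 million.

About 6.49 million are unemployed in steady state.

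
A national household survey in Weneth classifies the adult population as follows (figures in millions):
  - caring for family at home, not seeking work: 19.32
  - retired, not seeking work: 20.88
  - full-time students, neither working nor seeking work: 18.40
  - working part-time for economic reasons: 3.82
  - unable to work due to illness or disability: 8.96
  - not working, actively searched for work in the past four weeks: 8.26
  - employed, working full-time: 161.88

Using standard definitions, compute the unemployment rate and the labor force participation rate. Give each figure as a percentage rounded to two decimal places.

Employed = 3.82 + 161.88 = 165.70 million (anyone who worked, including part-time for economic reasons, counts as employed).
Unemployed = 8.26 million.
Labor force = 165.70 + 8.26 = 173.96 million.
Not in labor force = 19.32 + 20.88 + 18.40 + 8.96 = 67.56 million (those not working and not actively searching are outside the labor force).
Civilian working-age population = 173.96 + 67.56 = 241.52 million.
Unemployment rate = 8.26 / 173.96 = 4.75%.
Labor force participation rate = 173.96 / 241.52 = 72.03%.

Unemployment rate ≈ 4.75%; labor force participation rate ≈ 72.03%.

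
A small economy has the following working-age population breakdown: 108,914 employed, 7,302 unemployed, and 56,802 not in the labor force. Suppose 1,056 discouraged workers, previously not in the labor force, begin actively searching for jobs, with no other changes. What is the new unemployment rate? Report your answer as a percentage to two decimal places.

New unemployment rate ≈ 7.13%.

Initially, labor force = 108,914 + 7,302 = 116,216, so u = 7,302/116,216 = 6.28%.
After the change, unemployed and labor force both rise by 1,056 → E = 108,914, U = 8,358, labor force = 117,272.
New unemployment rate = 8,358 / 117,272 = 7.13%.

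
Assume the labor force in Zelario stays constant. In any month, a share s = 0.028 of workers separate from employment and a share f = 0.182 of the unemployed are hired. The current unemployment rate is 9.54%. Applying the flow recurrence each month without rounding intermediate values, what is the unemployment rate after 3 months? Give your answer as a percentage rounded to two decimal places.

With a fixed labor force, u_{t+1} = u_t + s·(1−u_t) − f·u_t = u_t·(1−s−f) + s.
Here 1−s−f = 0.790 and s = 0.028.
u_1 = 0.095400 × 0.790 + 0.028 = 0.103366.
u_2 = 0.103366 × 0.790 + 0.028 = 0.109659.
u_3 = 0.109659 × 0.790 + 0.028 = 0.114631.

Unemployment rate after three months ≈ 11.46%.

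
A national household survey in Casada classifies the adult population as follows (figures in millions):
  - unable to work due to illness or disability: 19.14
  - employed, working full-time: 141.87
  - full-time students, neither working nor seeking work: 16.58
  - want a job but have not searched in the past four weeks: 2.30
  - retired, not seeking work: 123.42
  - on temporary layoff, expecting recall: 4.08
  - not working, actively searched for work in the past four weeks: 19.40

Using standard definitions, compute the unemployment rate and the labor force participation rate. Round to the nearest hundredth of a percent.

Employed = 141.87 million.
Unemployed = 4.08 + 19.40 = 23.48 million (jobless and actively searching, or on temporary layoff).
Labor force = 141.87 + 23.48 = 165.35 million.
Not in labor force = 19.14 + 16.58 + 2.30 + 123.42 = 161.44 million (those not working and not actively searching are outside the labor force — including those who want a job but have given up searching).
Civilian working-age population = 165.35 + 161.44 = 326.79 million.
Unemployment rate = 23.48 / 165.35 = 14.20%.
Labor force participation rate = 165.35 / 326.79 = 50.60%.

Unemployment rate ≈ 14.20%; labor force participation rate ≈ 50.60%.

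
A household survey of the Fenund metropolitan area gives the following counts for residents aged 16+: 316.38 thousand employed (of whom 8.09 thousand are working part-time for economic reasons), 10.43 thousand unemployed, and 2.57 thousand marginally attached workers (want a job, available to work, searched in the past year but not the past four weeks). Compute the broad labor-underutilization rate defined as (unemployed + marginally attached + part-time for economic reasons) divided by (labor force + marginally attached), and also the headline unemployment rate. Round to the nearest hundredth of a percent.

Labor force = 316.38 + 10.43 = 326.81 thousand.
Numerator = 10.43 + 2.57 + 8.09 = 21.09 thousand.
Denominator = 326.81 + 2.57 = 329.38 thousand.
Broad rate = 21.09 / 329.38 = 6.40%.
Headline unemployment rate = 10.43 / 326.81 = 3.19%.

Broad underutilization rate ≈ 6.40%; headline unemployment rate ≈ 3.19%.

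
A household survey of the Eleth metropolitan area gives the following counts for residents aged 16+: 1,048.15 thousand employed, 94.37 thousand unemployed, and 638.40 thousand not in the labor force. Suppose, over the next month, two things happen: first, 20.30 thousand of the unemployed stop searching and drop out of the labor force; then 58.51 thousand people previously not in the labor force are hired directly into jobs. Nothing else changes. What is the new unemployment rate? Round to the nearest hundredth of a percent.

New unemployment rate ≈ 6.27%.

Initially, labor force = 1,048.15 + 94.37 = 1,142.52 thousand, so u = 94.37/1,142.52 = 8.26%.
After the first change, unemployed and labor force both fall by 20.30 → E = 1,048.15, U = 74.07, labor force = 1,122.22 thousand.
After the second change, employed and labor force both rise by 58.51; unemployed unchanged → E = 1,106.66, U = 74.07, labor force = 1,180.73 thousand.
New unemployment rate = 74.07 / 1,180.73 = 6.27%.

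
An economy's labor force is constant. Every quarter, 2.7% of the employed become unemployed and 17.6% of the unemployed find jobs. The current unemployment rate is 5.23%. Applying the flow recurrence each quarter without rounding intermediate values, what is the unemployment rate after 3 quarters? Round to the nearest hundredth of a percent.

Unemployment rate after three quarters ≈ 9.21%.

With a fixed labor force, u_{t+1} = u_t + s·(1−u_t) − f·u_t = u_t·(1−s−f) + s.
Here 1−s−f = 0.797 and s = 0.027.
u_1 = 0.052300 × 0.797 + 0.027 = 0.068683.
u_2 = 0.068683 × 0.797 + 0.027 = 0.081740.
u_3 = 0.081740 × 0.797 + 0.027 = 0.092147.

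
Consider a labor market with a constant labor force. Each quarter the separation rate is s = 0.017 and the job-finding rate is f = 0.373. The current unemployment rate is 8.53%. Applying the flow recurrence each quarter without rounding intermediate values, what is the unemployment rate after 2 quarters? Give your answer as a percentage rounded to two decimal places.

Unemployment rate after two quarters ≈ 5.91%.

With a fixed labor force, u_{t+1} = u_t + s·(1−u_t) − f·u_t = u_t·(1−s−f) + s.
Here 1−s−f = 0.610 and s = 0.017.
u_1 = 0.085300 × 0.610 + 0.017 = 0.069033.
u_2 = 0.069033 × 0.610 + 0.017 = 0.059110.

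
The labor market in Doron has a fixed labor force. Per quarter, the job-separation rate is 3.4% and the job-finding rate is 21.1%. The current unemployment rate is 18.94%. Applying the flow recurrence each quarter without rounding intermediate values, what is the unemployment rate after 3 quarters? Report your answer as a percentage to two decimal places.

Unemployment rate after three quarters ≈ 16.06%.

With a fixed labor force, u_{t+1} = u_t + s·(1−u_t) − f·u_t = u_t·(1−s−f) + s.
Here 1−s−f = 0.755 and s = 0.034.
u_1 = 0.189400 × 0.755 + 0.034 = 0.176997.
u_2 = 0.176997 × 0.755 + 0.034 = 0.167633.
u_3 = 0.167633 × 0.755 + 0.034 = 0.160563.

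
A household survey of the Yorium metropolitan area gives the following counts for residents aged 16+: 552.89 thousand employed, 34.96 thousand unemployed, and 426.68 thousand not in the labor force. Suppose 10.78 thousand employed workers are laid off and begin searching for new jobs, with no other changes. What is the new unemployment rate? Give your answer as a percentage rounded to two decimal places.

Initially, labor force = 552.89 + 34.96 = 587.85 thousand, so u = 34.96/587.85 = 5.95%.
After the change, employed falls and unemployed rises by 10.78; labor force unchanged → E = 542.11, U = 45.74, labor force = 587.85 thousand.
New unemployment rate = 45.74 / 587.85 = 7.78%.

New unemployment rate ≈ 7.78%.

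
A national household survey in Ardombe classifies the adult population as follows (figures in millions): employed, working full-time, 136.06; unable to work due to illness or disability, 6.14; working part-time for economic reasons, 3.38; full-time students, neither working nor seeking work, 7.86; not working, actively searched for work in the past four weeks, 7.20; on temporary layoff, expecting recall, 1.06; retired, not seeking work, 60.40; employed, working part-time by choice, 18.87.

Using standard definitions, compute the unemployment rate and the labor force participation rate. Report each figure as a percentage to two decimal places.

Unemployment rate ≈ 4.96%; labor force participation rate ≈ 69.12%.

Employed = 136.06 + 3.38 + 18.87 = 158.31 million (anyone who worked, including part-time for economic reasons, counts as employed).
Unemployed = 7.20 + 1.06 = 8.26 million (jobless and actively searching, or on temporary layoff).
Labor force = 158.31 + 8.26 = 166.57 million.
Not in labor force = 6.14 + 7.86 + 60.40 = 74.40 million (those not working and not actively searching are outside the labor force).
Civilian working-age population = 166.57 + 74.40 = 240.97 million.
Unemployment rate = 8.26 / 166.57 = 4.96%.
Labor force participation rate = 166.57 / 240.97 = 69.12%.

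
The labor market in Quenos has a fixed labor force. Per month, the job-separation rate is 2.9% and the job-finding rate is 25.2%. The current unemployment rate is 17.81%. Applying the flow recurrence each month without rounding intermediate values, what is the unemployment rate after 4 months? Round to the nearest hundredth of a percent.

With a fixed labor force, u_{t+1} = u_t + s·(1−u_t) − f·u_t = u_t·(1−s−f) + s.
Here 1−s−f = 0.719 and s = 0.029.
u_1 = 0.178100 × 0.719 + 0.029 = 0.157054.
u_2 = 0.157054 × 0.719 + 0.029 = 0.141922.
u_3 = 0.141922 × 0.719 + 0.029 = 0.131042.
u_4 = 0.131042 × 0.719 + 0.029 = 0.123219.

Unemployment rate after four months ≈ 12.32%.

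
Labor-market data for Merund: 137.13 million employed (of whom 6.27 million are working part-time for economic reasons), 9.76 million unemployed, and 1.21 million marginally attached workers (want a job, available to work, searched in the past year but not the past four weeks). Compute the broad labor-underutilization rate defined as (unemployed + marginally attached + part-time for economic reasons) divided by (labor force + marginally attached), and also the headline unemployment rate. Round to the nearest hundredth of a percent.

Broad underutilization rate ≈ 11.64%; headline unemployment rate ≈ 6.64%.

Labor force = 137.13 + 9.76 = 146.89 million.
Numerator = 9.76 + 1.21 + 6.27 = 17.24 million.
Denominator = 146.89 + 1.21 = 148.10 million.
Broad rate = 17.24 / 148.10 = 11.64%.
Headline unemployment rate = 9.76 / 146.89 = 6.64%.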